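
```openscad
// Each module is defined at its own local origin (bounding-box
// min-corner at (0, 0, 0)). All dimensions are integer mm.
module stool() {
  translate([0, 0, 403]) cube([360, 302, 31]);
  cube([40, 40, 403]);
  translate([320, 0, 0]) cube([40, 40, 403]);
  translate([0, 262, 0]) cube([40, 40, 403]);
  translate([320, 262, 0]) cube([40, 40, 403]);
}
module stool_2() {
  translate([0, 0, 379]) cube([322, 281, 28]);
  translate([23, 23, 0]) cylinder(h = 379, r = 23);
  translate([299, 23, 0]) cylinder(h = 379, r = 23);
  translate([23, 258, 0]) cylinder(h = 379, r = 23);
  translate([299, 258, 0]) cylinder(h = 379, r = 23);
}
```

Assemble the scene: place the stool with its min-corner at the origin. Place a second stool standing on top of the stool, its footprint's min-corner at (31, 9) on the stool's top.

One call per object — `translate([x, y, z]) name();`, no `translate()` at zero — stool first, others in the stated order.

stool();
translate([31, 9, 434]) stool_2();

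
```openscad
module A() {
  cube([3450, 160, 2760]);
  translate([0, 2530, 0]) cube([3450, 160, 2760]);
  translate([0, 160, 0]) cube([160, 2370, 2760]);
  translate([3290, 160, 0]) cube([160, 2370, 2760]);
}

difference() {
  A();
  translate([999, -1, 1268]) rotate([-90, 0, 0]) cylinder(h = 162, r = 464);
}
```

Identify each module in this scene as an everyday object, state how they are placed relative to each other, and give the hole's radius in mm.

The subtracted cylinder has r = 464 mm.

A is a house frame. The house frame has a circular hole through its front wall. The hole's radius is 464 mm.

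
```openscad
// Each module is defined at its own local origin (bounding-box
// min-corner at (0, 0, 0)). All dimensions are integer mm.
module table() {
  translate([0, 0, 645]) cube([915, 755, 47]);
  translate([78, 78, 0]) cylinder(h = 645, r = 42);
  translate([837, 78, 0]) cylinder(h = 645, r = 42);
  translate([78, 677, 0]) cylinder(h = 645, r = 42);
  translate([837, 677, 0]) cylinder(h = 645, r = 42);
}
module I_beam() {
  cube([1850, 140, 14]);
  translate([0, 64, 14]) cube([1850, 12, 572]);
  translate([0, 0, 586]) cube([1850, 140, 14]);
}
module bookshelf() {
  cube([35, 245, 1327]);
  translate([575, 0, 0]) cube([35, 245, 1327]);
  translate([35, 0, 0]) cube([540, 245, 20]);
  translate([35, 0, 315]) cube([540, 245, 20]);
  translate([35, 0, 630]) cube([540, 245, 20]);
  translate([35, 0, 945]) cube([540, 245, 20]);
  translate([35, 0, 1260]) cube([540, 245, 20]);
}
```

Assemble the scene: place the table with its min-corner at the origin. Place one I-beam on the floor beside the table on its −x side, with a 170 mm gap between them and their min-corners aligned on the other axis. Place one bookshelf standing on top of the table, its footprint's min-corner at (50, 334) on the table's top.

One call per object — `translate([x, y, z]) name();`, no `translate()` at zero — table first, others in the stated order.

table();
translate([-2020, 0, 0]) I_beam();
translate([50, 334, 692]) bookshelf();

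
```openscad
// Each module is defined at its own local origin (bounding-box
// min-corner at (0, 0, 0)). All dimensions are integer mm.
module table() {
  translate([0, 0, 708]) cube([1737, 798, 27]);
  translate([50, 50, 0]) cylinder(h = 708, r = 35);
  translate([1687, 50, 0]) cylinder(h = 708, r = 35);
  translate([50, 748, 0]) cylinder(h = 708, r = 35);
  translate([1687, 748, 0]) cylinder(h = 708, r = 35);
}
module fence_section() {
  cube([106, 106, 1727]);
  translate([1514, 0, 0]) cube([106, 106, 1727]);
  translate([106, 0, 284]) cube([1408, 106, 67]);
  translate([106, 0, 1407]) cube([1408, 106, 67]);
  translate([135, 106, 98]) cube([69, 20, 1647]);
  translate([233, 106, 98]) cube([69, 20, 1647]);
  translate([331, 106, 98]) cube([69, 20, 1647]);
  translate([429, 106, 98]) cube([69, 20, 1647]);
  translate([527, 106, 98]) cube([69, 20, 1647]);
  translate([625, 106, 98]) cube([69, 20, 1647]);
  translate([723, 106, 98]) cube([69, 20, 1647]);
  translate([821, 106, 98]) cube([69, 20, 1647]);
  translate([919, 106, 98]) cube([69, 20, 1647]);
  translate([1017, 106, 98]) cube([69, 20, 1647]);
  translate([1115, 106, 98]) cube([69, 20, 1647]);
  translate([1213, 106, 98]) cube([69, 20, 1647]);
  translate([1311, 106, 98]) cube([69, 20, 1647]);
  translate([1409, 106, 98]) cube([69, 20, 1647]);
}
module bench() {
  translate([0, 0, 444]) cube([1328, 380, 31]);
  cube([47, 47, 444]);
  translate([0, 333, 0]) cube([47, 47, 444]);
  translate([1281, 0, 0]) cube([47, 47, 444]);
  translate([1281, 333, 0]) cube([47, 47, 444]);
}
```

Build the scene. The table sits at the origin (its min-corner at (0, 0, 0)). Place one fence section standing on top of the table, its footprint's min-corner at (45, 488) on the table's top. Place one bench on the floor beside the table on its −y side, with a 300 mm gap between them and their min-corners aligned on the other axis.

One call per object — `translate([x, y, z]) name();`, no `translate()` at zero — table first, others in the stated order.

table();
translate([45, 488, 735]) fence_section();
translate([0, -680, 0]) bench();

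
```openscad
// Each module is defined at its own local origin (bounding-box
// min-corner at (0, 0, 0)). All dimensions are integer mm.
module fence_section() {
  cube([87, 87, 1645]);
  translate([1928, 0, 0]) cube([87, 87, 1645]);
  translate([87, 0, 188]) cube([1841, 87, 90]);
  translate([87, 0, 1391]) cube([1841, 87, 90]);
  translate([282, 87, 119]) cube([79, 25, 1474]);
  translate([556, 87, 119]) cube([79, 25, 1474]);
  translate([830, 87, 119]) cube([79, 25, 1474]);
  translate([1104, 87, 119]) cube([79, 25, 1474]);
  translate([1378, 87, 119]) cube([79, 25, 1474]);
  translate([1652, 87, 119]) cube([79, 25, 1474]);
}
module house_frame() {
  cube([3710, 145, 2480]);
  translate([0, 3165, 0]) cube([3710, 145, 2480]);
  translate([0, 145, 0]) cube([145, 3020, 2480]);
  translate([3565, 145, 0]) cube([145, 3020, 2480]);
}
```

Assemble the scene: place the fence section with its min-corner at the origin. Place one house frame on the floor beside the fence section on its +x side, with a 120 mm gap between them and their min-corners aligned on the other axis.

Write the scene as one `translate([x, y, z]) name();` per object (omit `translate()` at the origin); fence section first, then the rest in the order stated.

fence_section();
translate([2135, 0, 0]) house_frame();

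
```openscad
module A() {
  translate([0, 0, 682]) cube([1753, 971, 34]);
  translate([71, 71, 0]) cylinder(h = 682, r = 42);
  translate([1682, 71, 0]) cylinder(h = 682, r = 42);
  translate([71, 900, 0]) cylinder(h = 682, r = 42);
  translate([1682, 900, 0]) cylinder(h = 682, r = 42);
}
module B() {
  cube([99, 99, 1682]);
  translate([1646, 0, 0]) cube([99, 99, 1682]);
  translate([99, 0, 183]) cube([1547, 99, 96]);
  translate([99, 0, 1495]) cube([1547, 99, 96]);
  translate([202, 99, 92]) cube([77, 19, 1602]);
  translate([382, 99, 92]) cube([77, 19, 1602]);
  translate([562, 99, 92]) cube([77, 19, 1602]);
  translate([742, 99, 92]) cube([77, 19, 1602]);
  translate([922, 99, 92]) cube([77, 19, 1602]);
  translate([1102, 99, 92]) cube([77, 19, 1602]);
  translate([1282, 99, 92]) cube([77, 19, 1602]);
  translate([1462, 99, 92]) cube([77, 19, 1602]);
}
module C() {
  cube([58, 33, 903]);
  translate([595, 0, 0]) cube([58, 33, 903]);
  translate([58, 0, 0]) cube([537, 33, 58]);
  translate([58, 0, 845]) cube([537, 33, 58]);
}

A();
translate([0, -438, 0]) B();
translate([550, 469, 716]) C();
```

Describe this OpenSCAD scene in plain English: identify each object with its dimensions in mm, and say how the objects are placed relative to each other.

A is a table: top 1753 mm (x) × 971 mm (y), 34 mm thick, upper face at z = 716 mm, on four round legs of 84 mm diameter, each leg's bounding box inset 29 mm from the nearest pair of top edges, running from z = 0 to the bottom of the top.

B is a fence section. Two 99×99 mm posts, 1682 mm tall, stand on the floor with a clear span of 1547 mm between their inner faces. Two horizontal rails of 99×96 mm section span the gap between the posts with their undersides at z = 183 mm and z = 1495 mm, flush with the posts' −y face. 8 pickets, each 77 mm wide, 19 mm thick and 1602 mm tall, are fixed to the +y face of the rails with their bottoms at z = 92 mm, evenly spaced across the span with equal gaps (rounded down to the nearest mm) at the −x end and between each pair — any rounding remainder accumulates at the +x end.

C is a picture frame with a 537×787 mm rectangular opening (x by z) and a uniform 58 mm border on every side. Frame depth is 33 mm along y. It is built from two vertical stiles running the full outside height and two horizontal rails spanning the gap between the stiles.

The fence section is on the floor beside the table on its −y side. The picture frame is on top of the table, centred.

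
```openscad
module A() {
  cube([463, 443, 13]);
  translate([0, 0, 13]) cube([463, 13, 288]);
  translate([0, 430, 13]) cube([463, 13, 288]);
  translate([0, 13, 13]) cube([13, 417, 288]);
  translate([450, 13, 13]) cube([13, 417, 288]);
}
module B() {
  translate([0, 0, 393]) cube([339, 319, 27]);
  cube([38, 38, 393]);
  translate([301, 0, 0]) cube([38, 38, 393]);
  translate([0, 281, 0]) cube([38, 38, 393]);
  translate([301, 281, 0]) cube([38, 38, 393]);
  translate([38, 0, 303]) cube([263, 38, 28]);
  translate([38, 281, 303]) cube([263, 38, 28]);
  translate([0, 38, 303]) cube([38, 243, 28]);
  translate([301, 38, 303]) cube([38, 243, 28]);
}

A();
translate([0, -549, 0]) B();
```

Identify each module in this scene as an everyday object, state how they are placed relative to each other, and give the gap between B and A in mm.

A is an open box. B is a stool. The stool is on the floor beside the open box on its −y side. The gap between the stool and the open box is 230 mm.

The stool's nearest face is 230 mm from the open box's −y face.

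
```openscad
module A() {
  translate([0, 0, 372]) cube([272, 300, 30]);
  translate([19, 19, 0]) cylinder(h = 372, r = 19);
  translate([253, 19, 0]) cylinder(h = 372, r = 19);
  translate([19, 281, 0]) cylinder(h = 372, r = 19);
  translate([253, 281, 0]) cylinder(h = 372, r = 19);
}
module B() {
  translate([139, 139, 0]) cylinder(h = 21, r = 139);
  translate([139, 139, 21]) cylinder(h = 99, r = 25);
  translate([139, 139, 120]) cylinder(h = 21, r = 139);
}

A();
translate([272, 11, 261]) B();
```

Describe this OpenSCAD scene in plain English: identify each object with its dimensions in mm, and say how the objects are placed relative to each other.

A is a simple wooden stool: a rectangular seat 272 mm (x) by 300 mm (y), 30 mm thick, top face at z = 402 mm, on four round legs, each 38 mm in diameter. The legs rest on z = 0, each leg's axis is inset half a diameter from the nearest pair of seat edges (so the leg's bounding box is flush with the corner).

B is a spool: two coaxial disc flanges of radius 139 mm and thickness 21 mm, joined by a core cylinder of radius 25 mm and height 99 mm. The lower flange rests on z = 0 and the three cylinders share a vertical axis.

The spool is beside the stool with their tops flush at z = 402.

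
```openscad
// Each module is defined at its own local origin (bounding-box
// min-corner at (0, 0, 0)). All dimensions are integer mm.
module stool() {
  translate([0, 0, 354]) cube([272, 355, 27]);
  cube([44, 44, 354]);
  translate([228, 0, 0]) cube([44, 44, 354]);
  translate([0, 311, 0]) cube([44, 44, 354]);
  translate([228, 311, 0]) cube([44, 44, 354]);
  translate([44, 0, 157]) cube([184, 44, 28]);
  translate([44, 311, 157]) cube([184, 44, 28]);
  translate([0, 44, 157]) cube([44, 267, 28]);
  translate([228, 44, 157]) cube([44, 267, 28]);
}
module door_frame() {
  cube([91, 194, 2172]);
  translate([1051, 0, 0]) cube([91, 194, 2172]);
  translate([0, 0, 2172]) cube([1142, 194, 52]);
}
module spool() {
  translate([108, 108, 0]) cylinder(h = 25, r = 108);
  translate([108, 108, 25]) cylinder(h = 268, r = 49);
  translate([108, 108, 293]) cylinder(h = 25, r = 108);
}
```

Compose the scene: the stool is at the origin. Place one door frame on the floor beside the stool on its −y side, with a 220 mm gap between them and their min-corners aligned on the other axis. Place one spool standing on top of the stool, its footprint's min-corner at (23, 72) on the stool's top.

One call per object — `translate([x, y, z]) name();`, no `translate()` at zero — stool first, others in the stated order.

stool();
translate([0, -414, 0]) door_frame();
translate([23, 72, 381]) spool();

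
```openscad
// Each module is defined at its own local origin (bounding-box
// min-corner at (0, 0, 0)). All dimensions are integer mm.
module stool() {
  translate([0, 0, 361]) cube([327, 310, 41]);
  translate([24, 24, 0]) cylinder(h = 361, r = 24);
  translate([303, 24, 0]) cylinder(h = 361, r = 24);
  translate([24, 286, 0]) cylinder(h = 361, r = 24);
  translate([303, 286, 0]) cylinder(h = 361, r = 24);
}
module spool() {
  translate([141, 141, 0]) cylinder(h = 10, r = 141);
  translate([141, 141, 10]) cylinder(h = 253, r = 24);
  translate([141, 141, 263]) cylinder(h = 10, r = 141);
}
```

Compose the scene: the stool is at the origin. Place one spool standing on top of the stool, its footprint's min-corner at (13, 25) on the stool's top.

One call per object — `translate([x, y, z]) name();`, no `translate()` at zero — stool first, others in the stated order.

stool();
translate([13, 25, 402]) spool();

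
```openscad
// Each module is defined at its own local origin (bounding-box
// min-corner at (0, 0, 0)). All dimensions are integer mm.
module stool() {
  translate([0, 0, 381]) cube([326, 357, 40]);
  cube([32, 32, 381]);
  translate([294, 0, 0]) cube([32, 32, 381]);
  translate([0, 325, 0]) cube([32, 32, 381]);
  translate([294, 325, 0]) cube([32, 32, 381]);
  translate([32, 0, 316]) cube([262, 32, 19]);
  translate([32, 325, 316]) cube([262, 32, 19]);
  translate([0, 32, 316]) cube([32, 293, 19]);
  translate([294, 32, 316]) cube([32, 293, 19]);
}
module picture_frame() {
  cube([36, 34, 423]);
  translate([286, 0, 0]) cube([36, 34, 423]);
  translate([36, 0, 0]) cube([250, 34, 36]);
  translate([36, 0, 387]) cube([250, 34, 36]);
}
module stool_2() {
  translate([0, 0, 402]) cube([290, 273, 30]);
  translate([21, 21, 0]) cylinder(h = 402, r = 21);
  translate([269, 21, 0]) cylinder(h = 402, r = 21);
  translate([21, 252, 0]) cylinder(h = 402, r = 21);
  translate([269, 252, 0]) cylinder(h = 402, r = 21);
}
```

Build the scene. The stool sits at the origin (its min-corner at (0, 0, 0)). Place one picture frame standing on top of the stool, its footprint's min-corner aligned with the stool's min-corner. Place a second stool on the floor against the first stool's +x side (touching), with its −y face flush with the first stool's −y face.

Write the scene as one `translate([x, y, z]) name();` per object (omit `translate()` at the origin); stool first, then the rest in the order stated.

stool();
translate([0, 0, 421]) picture_frame();
translate([326, 0, 0]) stool_2();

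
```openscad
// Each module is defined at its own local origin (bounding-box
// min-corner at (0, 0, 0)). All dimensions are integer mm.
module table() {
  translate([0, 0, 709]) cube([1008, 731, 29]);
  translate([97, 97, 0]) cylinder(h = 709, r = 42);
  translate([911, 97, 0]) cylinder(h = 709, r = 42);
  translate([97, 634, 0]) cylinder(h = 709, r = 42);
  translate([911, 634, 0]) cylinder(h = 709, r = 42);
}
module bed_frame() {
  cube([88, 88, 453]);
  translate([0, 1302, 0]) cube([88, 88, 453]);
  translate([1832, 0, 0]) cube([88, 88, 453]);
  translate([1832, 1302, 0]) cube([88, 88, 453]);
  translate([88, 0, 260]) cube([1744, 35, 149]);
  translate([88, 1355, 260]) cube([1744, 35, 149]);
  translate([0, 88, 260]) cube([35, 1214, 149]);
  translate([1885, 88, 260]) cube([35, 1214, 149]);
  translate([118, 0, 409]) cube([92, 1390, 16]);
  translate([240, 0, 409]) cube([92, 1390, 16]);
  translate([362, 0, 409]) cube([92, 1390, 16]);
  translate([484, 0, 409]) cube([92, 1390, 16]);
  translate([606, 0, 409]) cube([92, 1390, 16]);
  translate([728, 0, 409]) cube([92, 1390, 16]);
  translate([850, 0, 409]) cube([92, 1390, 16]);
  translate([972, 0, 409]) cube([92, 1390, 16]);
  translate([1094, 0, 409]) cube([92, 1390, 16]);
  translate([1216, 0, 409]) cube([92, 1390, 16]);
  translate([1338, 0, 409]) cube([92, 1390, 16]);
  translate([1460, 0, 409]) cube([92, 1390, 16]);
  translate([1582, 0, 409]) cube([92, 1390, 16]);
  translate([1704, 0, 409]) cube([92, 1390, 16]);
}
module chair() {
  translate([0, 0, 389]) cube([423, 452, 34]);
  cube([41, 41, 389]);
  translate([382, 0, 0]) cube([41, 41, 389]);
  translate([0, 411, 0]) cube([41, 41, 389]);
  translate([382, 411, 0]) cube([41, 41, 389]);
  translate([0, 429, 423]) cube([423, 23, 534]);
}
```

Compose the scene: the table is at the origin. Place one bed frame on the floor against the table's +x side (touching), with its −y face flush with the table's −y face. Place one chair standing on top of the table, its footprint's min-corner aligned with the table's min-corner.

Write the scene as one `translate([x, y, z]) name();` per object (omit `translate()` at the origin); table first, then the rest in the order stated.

table();
translate([1008, 0, 0]) bed_frame();
translate([0, 0, 738]) chair();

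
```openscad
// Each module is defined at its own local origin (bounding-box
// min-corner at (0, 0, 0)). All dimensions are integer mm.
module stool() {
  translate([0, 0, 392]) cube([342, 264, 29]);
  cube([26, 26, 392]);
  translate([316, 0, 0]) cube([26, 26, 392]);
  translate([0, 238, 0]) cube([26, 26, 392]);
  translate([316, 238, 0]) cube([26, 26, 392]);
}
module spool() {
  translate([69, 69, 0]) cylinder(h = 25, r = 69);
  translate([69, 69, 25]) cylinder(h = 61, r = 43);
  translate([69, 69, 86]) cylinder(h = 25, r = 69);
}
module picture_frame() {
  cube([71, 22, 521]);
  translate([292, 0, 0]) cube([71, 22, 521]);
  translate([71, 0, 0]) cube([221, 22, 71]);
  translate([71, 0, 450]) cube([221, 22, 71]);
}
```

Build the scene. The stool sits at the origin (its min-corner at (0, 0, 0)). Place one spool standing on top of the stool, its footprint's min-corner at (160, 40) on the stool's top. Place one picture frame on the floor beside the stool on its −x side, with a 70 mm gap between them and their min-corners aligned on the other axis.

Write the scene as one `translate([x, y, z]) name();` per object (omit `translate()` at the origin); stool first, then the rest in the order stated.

stool();
translate([160, 40, 421]) spool();
translate([-433, 0, 0]) picture_frame();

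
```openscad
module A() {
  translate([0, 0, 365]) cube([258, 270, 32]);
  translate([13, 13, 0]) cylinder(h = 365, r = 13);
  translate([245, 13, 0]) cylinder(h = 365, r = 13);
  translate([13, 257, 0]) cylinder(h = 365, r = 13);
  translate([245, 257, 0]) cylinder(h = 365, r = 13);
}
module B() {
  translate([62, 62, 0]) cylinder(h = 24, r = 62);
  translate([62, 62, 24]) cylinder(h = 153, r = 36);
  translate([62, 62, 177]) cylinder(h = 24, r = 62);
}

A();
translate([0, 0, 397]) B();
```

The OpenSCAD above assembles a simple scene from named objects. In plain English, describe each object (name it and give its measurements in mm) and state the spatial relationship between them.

A is a simple wooden stool: a rectangular seat 258 mm (x) by 270 mm (y), 32 mm thick, top face at z = 397 mm, on four round legs, each 26 mm in diameter. The legs rest on z = 0, each leg's axis is inset half a diameter from the nearest pair of seat edges (so the leg's bounding box is flush with the corner).

B is a spool: two coaxial disc flanges of radius 62 mm and thickness 24 mm, joined by a core cylinder of radius 36 mm and height 153 mm. The lower flange rests on z = 0 and the three cylinders share a vertical axis.

The spool is on top of the stool.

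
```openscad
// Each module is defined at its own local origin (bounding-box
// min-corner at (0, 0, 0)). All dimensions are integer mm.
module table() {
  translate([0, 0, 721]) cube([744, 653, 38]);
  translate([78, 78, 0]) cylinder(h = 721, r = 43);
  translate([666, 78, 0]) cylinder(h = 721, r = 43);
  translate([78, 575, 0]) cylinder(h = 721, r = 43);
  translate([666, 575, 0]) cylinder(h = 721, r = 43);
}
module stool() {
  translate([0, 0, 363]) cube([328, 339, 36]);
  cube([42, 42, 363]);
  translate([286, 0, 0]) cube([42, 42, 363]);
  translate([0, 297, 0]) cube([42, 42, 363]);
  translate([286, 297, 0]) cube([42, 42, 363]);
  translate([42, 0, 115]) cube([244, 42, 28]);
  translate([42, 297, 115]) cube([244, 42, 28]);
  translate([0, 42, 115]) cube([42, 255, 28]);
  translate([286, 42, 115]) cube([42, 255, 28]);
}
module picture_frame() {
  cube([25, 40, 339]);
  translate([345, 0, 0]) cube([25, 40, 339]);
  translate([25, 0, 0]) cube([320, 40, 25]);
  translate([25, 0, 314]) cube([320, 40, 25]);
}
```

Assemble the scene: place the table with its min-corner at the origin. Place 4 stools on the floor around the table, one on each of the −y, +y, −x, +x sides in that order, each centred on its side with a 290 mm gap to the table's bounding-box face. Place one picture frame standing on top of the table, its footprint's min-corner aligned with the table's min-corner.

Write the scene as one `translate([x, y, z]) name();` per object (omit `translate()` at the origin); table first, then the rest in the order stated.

table();
translate([208, -629, 0]) stool();
translate([208, 943, 0]) stool();
translate([-618, 157, 0]) stool();
translate([1034, 157, 0]) stool();
translate([0, 0, 759]) picture_frame();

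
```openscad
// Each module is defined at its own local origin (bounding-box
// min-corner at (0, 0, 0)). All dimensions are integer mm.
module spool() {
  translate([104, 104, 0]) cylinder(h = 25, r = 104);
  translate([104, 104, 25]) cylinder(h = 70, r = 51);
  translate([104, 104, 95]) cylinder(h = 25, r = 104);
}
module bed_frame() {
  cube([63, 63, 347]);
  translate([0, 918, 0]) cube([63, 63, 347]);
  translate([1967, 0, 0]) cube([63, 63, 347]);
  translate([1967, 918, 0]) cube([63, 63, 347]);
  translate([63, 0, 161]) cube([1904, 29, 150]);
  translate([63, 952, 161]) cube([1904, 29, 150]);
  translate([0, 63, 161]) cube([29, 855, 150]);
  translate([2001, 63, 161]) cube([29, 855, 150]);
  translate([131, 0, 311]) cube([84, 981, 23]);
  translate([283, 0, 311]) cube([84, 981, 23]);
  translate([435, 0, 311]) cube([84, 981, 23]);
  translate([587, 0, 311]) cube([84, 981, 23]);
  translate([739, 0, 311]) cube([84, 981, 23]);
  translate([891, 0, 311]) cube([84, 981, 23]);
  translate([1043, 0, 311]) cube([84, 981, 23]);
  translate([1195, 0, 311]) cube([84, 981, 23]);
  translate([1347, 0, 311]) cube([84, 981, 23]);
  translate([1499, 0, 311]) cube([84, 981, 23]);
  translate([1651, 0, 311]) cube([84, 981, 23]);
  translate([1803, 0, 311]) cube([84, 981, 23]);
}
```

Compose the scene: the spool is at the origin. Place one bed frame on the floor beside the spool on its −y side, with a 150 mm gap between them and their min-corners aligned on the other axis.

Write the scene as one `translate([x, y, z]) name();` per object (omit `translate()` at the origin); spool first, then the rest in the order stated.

spool();
translate([0, -1131, 0]) bed_frame();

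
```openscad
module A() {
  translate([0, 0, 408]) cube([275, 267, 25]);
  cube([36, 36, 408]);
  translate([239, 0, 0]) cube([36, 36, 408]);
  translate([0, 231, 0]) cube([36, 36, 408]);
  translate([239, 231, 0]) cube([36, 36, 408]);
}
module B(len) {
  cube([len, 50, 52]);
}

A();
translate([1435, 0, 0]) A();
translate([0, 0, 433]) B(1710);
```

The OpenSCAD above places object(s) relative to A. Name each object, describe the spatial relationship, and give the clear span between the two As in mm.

A is a stool. B is a beam. A beam spans the tops of two stools. The clear span between the two stools is 1160 mm.

Second stool starts at x = 1435; first ends at x = 275; clear span = 1435 − 275 = 1160 mm.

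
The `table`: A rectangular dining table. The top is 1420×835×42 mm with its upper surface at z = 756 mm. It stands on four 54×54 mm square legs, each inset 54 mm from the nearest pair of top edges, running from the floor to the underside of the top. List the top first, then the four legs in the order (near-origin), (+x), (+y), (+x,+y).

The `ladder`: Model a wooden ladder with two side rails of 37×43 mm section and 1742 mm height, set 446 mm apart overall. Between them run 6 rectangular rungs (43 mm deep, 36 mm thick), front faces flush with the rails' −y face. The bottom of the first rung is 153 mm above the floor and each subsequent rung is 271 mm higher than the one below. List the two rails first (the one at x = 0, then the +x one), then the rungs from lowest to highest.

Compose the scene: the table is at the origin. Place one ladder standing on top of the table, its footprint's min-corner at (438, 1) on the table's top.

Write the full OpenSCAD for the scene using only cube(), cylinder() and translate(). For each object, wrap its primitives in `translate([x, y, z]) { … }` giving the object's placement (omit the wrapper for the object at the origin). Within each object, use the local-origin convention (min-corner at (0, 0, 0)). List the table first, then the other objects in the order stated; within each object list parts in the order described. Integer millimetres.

translate([0, 0, 714]) cube([1420, 835, 42]);
translate([54, 54, 0]) cube([54, 54, 714]);
translate([1312, 54, 0]) cube([54, 54, 714]);
translate([54, 727, 0]) cube([54, 54, 714]);
translate([1312, 727, 0]) cube([54, 54, 714]);
translate([438, 1, 756]) {
  cube([37, 43, 1742]);
  translate([409, 0, 0]) cube([37, 43, 1742]);
  translate([37, 0, 153]) cube([372, 43, 36]);
  translate([37, 0, 424]) cube([372, 43, 36]);
  translate([37, 0, 695]) cube([372, 43, 36]);
  translate([37, 0, 966]) cube([372, 43, 36]);
  translate([37, 0, 1237]) cube([372, 43, 36]);
  translate([37, 0, 1508]) cube([372, 43, 36]);
}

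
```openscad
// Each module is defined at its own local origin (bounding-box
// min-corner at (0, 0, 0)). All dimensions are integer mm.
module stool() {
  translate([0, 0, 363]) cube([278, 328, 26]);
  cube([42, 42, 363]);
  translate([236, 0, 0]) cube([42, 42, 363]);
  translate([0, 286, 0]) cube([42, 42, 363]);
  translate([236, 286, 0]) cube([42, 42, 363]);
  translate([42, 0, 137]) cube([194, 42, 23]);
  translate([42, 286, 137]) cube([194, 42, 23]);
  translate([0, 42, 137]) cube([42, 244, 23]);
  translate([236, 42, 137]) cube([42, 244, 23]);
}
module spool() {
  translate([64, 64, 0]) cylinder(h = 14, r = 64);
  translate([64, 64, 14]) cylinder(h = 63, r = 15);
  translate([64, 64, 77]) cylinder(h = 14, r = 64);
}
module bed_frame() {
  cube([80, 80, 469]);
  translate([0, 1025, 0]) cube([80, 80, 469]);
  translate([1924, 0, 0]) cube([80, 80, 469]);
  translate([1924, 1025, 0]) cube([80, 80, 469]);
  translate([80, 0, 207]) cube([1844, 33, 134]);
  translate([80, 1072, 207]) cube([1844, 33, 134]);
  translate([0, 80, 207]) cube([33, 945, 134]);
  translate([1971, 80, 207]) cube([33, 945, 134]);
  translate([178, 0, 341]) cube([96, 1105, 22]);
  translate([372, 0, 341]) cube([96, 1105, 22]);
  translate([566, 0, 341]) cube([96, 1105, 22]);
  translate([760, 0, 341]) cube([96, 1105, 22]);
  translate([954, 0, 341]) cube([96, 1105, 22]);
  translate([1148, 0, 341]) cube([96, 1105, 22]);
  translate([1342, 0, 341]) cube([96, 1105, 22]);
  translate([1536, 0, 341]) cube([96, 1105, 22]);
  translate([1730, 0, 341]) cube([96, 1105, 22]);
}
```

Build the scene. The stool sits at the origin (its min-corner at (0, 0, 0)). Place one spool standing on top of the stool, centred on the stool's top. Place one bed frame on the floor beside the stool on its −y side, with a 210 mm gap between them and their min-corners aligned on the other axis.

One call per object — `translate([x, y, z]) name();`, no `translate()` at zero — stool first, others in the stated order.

stool();
translate([75, 100, 389]) spool();
translate([0, -1315, 0]) bed_frame();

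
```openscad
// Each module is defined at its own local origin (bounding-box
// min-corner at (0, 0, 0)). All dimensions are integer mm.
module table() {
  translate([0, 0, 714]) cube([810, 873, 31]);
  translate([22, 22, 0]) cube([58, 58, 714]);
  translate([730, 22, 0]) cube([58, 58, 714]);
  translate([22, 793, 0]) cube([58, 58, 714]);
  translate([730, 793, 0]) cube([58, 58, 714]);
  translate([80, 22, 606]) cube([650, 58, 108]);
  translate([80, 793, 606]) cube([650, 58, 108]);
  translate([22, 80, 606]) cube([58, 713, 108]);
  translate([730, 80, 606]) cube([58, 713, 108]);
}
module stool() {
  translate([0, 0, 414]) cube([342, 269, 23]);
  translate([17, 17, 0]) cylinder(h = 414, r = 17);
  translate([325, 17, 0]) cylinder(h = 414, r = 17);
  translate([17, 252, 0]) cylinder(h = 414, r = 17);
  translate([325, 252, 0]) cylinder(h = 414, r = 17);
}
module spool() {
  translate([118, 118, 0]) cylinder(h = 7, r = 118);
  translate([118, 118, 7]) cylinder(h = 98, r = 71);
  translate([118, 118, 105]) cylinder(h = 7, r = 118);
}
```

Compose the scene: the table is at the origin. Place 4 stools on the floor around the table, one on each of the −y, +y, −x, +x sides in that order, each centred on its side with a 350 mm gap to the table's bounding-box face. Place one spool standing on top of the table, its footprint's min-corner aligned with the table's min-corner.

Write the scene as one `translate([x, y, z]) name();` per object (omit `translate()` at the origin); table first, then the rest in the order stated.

table();
translate([234, -619, 0]) stool();
translate([234, 1223, 0]) stool();
translate([-692, 302, 0]) stool();
translate([1160, 302, 0]) stool();
translate([0, 0, 745]) spool();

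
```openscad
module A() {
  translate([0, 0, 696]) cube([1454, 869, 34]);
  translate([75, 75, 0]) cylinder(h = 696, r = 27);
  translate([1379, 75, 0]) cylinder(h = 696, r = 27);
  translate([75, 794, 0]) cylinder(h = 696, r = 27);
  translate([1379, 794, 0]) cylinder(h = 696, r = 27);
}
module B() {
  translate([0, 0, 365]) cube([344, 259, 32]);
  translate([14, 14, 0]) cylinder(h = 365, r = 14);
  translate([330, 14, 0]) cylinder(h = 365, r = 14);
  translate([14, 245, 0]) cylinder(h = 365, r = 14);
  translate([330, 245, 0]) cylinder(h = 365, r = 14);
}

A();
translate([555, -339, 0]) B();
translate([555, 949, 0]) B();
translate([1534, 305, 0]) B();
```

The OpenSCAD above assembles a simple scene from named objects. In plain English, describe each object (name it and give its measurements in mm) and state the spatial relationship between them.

A is a table with a 1454×869 mm rectangular top, 34 mm thick, top surface at z = 730 mm, supported by four round legs of 54 mm diameter, each leg's bounding box inset 48 mm from the nearest pair of top edges, running from the floor.

B is a simple wooden stool: a rectangular seat 344 mm (x) by 259 mm (y), 32 mm thick, top face at z = 397 mm, on four round legs, each 28 mm in diameter. The legs rest on z = 0, each leg's axis is inset half a diameter from the nearest pair of seat edges (so the leg's bounding box is flush with the corner).

Three stools sit around the table at the −y, +y, +x sides.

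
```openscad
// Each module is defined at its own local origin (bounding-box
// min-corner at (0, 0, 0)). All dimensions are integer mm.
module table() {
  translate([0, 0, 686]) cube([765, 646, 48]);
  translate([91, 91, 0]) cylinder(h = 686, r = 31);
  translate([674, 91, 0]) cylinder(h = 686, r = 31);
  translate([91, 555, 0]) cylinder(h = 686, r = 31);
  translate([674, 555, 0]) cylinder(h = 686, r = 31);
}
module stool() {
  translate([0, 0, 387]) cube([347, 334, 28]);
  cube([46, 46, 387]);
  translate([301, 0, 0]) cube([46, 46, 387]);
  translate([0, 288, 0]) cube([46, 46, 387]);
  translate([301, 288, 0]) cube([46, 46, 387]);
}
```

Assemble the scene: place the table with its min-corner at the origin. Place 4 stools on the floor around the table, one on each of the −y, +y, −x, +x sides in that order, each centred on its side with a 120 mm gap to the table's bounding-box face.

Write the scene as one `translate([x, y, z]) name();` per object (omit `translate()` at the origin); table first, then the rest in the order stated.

table();
translate([209, -454, 0]) stool();
translate([209, 766, 0]) stool();
translate([-467, 156, 0]) stool();
translate([885, 156, 0]) stool();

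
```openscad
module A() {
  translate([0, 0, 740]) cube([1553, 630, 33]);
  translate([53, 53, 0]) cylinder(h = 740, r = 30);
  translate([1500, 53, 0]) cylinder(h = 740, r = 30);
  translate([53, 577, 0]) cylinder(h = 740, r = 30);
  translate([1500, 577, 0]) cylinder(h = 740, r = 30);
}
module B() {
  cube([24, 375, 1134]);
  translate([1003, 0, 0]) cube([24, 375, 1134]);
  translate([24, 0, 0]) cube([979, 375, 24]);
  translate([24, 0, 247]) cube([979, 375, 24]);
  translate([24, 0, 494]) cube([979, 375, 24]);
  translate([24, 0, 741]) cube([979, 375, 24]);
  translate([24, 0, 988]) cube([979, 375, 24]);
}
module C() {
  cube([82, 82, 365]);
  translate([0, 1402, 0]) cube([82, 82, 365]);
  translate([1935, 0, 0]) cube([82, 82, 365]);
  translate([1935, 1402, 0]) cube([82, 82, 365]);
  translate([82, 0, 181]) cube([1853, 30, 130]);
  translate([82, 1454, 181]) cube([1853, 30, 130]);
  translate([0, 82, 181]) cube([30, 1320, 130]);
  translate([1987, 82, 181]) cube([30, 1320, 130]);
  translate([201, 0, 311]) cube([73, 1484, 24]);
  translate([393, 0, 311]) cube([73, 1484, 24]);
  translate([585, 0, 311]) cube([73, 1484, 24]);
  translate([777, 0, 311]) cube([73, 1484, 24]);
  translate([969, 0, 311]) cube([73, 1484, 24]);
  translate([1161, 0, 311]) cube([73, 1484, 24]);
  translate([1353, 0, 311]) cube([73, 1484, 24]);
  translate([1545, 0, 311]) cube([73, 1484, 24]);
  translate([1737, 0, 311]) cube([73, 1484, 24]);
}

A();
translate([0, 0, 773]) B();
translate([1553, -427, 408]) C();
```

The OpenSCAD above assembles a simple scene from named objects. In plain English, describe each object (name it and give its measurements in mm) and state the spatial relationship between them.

A is a table with a 1553×630 mm rectangular top, 33 mm thick, top surface at z = 773 mm, supported by four round legs of 60 mm diameter, each leg's bounding box inset 23 mm from the nearest pair of top edges, running from the floor.

B is an open bookshelf. Two side panels, each 24 mm thick, 375 mm deep and 1134 mm tall, stand 1027 mm apart (outside-to-outside). Between them sit 5 shelves, each 24 mm thick and 375 mm deep, spanning the full gap between the sides. The bottom shelf rests on the floor (its underside at z = 0) and the clear gap between one shelf's top and the next shelf's underside is 223 mm.

C is a bed frame 2017 mm long (x) by 1484 mm wide (y). Four 82×82 mm corner posts, 365 mm tall, at the corners of the footprint. Four rails of 30 mm thickness and 130 mm height run between adjacent posts with their undersides at z = 181 mm, their outer faces flush with the outside of the frame (the two x-running rails run between the posts' inner faces; the two y-running rails run between the posts' inner faces). 9 slats, each 73 mm wide (x) and 24 mm thick, lie across the top of the two x-running rails, running the full 1484 mm width of the frame in y; the slats are evenly spaced along x between the inner faces of the end posts with equal gaps (rounded down to the nearest mm) at the −x end and between each pair — any rounding remainder accumulates at the +x end.

The bookshelf is on top of the table. The bed frame is beside the table with their tops flush at z = 773.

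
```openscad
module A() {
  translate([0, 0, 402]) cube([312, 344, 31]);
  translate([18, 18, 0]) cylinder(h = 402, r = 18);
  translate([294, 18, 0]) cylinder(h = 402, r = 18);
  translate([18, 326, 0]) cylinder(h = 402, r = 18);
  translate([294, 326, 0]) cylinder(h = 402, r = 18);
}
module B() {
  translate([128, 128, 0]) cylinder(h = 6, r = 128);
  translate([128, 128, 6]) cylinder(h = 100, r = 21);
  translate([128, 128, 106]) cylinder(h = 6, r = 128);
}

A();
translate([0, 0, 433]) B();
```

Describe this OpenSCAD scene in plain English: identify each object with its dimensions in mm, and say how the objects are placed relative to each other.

A is a four-legged stool. The seat is a 312×344×31 mm slab whose top surface is at z = 433 mm; four round legs, each 36 mm in diameter, run from the floor (z = 0) to the underside of the seat, each leg's axis is inset half a diameter from the nearest pair of seat edges (so the leg's bounding box is flush with the corner).

B is a spool: two coaxial disc flanges of radius 128 mm and thickness 6 mm, joined by a core cylinder of radius 21 mm and height 100 mm. The lower flange rests on z = 0 and the three cylinders share a vertical axis.

The spool is on top of the stool.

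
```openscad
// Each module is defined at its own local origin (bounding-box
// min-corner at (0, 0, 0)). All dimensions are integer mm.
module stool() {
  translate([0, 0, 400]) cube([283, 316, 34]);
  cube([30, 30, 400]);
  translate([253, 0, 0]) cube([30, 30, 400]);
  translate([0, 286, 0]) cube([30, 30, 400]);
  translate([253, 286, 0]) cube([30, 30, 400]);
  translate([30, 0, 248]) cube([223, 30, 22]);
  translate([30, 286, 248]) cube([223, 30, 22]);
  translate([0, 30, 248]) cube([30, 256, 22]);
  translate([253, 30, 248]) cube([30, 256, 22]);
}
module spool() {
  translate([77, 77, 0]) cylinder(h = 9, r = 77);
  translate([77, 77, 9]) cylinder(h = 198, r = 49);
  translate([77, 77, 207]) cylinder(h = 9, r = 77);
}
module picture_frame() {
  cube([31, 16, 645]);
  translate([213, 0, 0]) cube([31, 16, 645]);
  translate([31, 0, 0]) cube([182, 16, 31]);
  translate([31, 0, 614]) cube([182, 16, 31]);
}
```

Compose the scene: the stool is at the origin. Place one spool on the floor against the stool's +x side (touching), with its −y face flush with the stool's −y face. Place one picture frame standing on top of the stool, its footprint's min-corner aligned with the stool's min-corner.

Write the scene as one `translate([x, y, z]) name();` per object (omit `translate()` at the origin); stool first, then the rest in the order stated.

stool();
translate([283, 0, 0]) spool();
translate([0, 0, 434]) picture_frame();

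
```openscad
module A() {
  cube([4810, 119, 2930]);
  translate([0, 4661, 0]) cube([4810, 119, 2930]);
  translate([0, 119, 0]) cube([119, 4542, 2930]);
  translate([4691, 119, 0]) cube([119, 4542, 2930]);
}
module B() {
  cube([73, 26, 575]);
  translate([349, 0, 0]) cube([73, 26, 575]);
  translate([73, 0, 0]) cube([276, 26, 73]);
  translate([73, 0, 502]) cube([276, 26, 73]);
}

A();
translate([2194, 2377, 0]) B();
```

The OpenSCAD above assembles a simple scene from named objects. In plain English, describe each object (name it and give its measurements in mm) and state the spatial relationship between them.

A is the wall frame of a small rectangular building: four walls, each 2930 mm tall and 119 mm thick, enclosing a footprint 4810 mm (x) by 4780 mm (y) outside-to-outside, with no floor or roof. The front and back walls (the −y and +y sides) span the full width; the two side walls fit between them.

B is a rectangular picture frame lying in the x–z plane (depth along y). The opening is 276 mm wide (x) by 429 mm tall (z), surrounded by a border 73 mm wide on all four sides. The frame is 26 mm deep and is made of two full-height vertical stiles with two horizontal rails fitted between them.

The picture frame sits inside the house frame, centred.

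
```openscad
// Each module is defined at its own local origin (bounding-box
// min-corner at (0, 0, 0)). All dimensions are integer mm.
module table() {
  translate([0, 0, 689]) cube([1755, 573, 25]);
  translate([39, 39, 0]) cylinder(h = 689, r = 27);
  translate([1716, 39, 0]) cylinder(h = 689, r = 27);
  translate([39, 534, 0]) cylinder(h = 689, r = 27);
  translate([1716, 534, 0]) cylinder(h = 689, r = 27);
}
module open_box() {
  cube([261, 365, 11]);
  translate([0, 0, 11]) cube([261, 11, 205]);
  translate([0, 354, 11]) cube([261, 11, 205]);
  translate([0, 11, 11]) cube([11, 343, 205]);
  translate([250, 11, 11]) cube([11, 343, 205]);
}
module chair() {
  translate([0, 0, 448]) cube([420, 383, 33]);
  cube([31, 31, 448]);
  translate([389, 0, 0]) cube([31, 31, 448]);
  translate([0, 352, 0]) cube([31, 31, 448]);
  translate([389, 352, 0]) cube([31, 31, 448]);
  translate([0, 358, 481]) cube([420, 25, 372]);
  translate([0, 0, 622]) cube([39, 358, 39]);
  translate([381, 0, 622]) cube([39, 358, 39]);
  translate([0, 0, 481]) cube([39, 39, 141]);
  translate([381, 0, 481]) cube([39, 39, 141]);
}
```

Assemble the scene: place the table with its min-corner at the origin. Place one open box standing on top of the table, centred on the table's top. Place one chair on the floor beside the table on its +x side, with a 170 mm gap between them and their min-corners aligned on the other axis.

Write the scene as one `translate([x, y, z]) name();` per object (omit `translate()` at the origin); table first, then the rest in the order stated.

table();
translate([747, 104, 714]) open_box();
translate([1925, 0, 0]) chair();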